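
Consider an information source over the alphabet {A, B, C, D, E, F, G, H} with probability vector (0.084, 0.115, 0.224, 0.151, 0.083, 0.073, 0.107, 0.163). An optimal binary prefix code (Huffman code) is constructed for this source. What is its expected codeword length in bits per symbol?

Repeatedly combine the two least-probable nodes; the expected code length is the sum of the merged weights.
merge 73/1000 + 83/1000 → 39/250
merge 21/250 + 107/1000 → 191/1000
merge 23/200 + 151/1000 → 133/500
merge 39/250 + 163/1000 → 319/1000
merge 191/1000 + 28/125 → 83/200
merge 133/500 + 319/1000 → 117/200
merge 83/200 + 117/200 → 1
L = 39/250 + 191/1000 + 133/500 + 319/1000 + 83/200 + 117/200 + 1 = 733/250 = 2.932 bits/symbol.

2.932 bits/symbol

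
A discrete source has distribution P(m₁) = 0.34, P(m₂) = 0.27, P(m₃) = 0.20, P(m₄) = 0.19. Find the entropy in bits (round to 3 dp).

1.959 bits

H = −Σ pᵢ log₂ pᵢ.
−0.34·log₂(0.34) = 0.5292
−0.27·log₂(0.27) = 0.5100
−0.20·log₂(0.20) = 0.4644
−0.19·log₂(0.19) = 0.4552
Sum ≈ 1.9588 → 1.959 bits.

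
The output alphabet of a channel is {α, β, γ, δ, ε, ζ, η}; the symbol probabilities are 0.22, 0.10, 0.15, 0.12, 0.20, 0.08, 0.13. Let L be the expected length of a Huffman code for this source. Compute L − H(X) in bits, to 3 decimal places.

0.031 bits

Entropy H = −Σ p log₂ p ≈ 2.7289 bits.
Huffman merges: 2/25+1/10→9/50; 3/25+13/100→1/4; 3/20+9/50→33/100; 1/5+11/50→21/50; 1/4+33/100→29/50; 21/50+29/50→1. L = 69/25 ≈ 2.7600.
L − H = 2.7600 − 2.7289 = 0.031 bits.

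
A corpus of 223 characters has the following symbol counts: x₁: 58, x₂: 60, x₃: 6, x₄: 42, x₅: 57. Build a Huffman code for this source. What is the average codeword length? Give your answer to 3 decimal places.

2.215 bits/symbol

Probabilities are the counts divided by 223.
Repeatedly combine the two least-probable nodes; the expected code length is the sum of the merged weights.
merge 6/223 + 42/223 → 48/223
merge 48/223 + 57/223 → 105/223
merge 58/223 + 60/223 → 118/223
merge 105/223 + 118/223 → 1
L = 48/223 + 105/223 + 118/223 + 1 = 494/223 ≈ 2.215 bits/symbol.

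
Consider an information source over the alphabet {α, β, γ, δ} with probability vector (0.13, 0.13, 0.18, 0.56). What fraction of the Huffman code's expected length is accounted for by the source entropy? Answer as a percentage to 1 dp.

98.8%

Entropy H = −Σ p log₂ p ≈ 1.6790 bits.
Huffman merges: 13/100+13/100→13/50; 9/50+13/50→11/25; 11/25+14/25→1. L = 17/10 ≈ 1.7000.
Efficiency = H/L = 1.6790/1.7000 = 98.8%.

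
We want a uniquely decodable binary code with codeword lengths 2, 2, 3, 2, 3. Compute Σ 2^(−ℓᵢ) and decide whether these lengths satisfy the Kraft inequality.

1; yes

With common denominator 2^3 = 8: Σ 2^(−ℓᵢ) = 2/8 + 2/8 + 1/8 + 2/8 + 1/8 = 8/8 = 1.
Kraft's inequality requires Σ ≤ 1; here Σ = 1 ≤ 1, so such a prefix code exists.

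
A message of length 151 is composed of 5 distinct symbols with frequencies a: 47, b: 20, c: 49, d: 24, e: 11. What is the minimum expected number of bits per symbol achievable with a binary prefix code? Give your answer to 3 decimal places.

Probabilities are the counts divided by 151.
Repeatedly combine the two least-probable nodes; the expected code length is the sum of the merged weights.
merge 11/151 + 20/151 → 31/151
merge 24/151 + 31/151 → 55/151
merge 47/151 + 49/151 → 96/151
merge 55/151 + 96/151 → 1
L = 31/151 + 55/151 + 96/151 + 1 = 333/151 ≈ 2.205 bits/symbol.

2.205 bits/symbol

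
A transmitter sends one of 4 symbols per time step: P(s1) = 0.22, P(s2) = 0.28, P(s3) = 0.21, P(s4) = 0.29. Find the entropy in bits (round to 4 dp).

1.9855 bits

H = −Σ pᵢ log₂ pᵢ.
−0.22·log₂(0.22) = 0.4806
−0.28·log₂(0.28) = 0.5142
−0.21·log₂(0.21) = 0.4728
−0.29·log₂(0.29) = 0.5179
Sum ≈ 1.9855 → 1.9855 bits.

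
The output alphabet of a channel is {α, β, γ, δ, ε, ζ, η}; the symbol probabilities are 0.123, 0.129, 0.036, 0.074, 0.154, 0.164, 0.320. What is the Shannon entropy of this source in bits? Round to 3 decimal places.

H = −Σ pᵢ log₂ pᵢ.
−0.123·log₂(0.123) = 0.3719
−0.129·log₂(0.129) = 0.3811
−0.036·log₂(0.036) = 0.1727
−0.074·log₂(0.074) = 0.2780
−0.154·log₂(0.154) = 0.4156
−0.164·log₂(0.164) = 0.4278
−0.320·log₂(0.320) = 0.5260
Sum ≈ 2.5730 → 2.573 bits.

2.573 bits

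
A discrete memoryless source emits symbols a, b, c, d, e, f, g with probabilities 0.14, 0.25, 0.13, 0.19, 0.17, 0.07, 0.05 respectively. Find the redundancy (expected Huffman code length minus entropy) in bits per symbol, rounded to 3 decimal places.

0.026 bits

Entropy H = −Σ p log₂ p ≈ 2.6542 bits.
Huffman merges: 1/20+7/100→3/25; 3/25+13/100→1/4; 7/50+17/100→31/100; 19/100+1/4→11/25; 1/4+31/100→14/25; 11/25+14/25→1. L = 67/25 ≈ 2.6800.
L − H = 2.6800 − 2.6542 = 0.026 bits.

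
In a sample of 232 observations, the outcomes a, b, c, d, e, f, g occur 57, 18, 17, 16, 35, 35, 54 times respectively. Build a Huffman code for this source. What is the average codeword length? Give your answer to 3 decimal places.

2.664 bits/symbol

Probabilities are the counts divided by 232.
Repeatedly combine the two least-probable nodes; the expected code length is the sum of the merged weights.
merge 2/29 + 17/232 → 33/232
merge 9/116 + 33/232 → 51/232
merge 35/232 + 35/232 → 35/116
merge 51/232 + 27/116 → 105/232
merge 57/232 + 35/116 → 127/232
merge 105/232 + 127/232 → 1
L = 33/232 + 51/232 + 35/116 + 105/232 + 127/232 + 1 = 309/116 ≈ 2.664 bits/symbol.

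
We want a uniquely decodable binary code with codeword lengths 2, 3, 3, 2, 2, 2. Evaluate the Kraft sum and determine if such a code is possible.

1.25; no

With common denominator 2^3 = 8: Σ 2^(−ℓᵢ) = 2/8 + 1/8 + 1/8 + 2/8 + 2/8 + 2/8 = 10/8 = 1.25.
Kraft's inequality requires Σ ≤ 1; here Σ = 1.25 > 1, so no such prefix code exists.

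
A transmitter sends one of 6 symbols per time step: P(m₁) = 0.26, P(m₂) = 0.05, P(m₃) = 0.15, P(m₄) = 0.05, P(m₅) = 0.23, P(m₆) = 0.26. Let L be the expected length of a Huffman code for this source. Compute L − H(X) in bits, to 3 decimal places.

Entropy H = −Σ p log₂ p ≈ 2.3410 bits.
Huffman merges: 1/20+1/20→1/10; 1/10+3/20→1/4; 23/100+1/4→12/25; 13/50+13/50→13/25; 12/25+13/25→1. L = 47/20 ≈ 2.3500.
L − H = 2.3500 − 2.3410 = 0.009 bits.

0.009 bits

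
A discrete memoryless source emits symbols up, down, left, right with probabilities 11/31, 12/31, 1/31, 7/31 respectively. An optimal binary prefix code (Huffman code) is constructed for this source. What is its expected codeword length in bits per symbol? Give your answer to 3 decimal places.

1.871 bits/symbol

Repeatedly combine the two least-probable nodes; the expected code length is the sum of the merged weights.
merge 1/31 + 7/31 → 8/31
merge 8/31 + 11/31 → 19/31
merge 12/31 + 19/31 → 1
L = 8/31 + 19/31 + 1 = 58/31 ≈ 1.871 bits/symbol.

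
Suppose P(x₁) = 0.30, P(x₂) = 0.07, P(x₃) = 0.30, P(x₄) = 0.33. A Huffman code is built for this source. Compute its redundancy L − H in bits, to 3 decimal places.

Entropy H = −Σ p log₂ p ≈ 1.8386 bits.
Huffman merges: 7/100+3/10→37/100; 3/10+33/100→63/100; 37/100+63/100→1. L = 2 ≈ 2.0000.
L − H = 2.0000 − 1.8386 = 0.161 bits.

0.161 bits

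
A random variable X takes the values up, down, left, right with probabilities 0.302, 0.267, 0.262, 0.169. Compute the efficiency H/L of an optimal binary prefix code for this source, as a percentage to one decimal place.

Entropy H = −Σ p log₂ p ≈ 1.9701 bits.
Huffman merges: 169/1000+131/500→431/1000; 267/1000+151/500→569/1000; 431/1000+569/1000→1. L = 2 ≈ 2.0000.
Efficiency = H/L = 1.9701/2.0000 = 98.5%.

98.5%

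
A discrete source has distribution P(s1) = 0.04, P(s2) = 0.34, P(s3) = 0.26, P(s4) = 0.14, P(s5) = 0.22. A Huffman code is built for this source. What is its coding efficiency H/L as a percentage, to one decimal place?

Entropy H = −Σ p log₂ p ≈ 2.0979 bits.
Huffman merges: 1/25+7/50→9/50; 9/50+11/50→2/5; 13/50+17/50→3/5; 2/5+3/5→1. L = 109/50 ≈ 2.1800.
Efficiency = H/L = 2.0979/2.1800 = 96.2%.

96.2%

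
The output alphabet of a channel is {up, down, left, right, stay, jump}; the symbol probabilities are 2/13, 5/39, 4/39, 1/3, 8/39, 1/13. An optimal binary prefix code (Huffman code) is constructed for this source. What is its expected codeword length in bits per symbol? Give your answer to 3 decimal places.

Repeatedly combine the two least-probable nodes; the expected code length is the sum of the merged weights.
merge 1/13 + 4/39 → 7/39
merge 5/39 + 2/13 → 11/39
merge 7/39 + 8/39 → 5/13
merge 11/39 + 1/3 → 8/13
merge 5/13 + 8/13 → 1
L = 7/39 + 11/39 + 5/13 + 8/13 + 1 = 32/13 ≈ 2.462 bits/symbol.

2.462 bits/symbol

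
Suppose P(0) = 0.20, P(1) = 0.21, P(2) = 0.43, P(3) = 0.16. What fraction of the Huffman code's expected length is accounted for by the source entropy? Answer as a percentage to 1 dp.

97.6%

Entropy H = −Σ p log₂ p ≈ 1.8838 bits.
Huffman merges: 4/25+1/5→9/25; 21/100+9/25→57/100; 43/100+57/100→1. L = 193/100 ≈ 1.9300.
Efficiency = H/L = 1.8838/1.9300 = 97.6%.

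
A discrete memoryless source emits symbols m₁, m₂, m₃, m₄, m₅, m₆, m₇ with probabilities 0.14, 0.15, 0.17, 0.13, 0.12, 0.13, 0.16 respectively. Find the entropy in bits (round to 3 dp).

H = −Σ pᵢ log₂ pᵢ.
−0.14·log₂(0.14) = 0.3971
−0.15·log₂(0.15) = 0.4105
−0.17·log₂(0.17) = 0.4346
−0.13·log₂(0.13) = 0.3826
−0.12·log₂(0.12) = 0.3671
−0.13·log₂(0.13) = 0.3826
−0.16·log₂(0.16) = 0.4230
Sum ≈ 2.7976 → 2.798 bits.

2.798 bits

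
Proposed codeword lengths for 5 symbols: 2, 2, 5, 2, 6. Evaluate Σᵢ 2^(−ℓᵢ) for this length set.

With common denominator 2^6 = 64: Σ 2^(−ℓᵢ) = 16/64 + 16/64 + 2/64 + 16/64 + 1/64 = 51/64 = 0.796875.

0.796875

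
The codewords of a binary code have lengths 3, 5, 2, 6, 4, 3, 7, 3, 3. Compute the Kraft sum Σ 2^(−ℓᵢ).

0.8671875

With common denominator 2^7 = 128: Σ 2^(−ℓᵢ) = 16/128 + 4/128 + 32/128 + 2/128 + 8/128 + 16/128 + 1/128 + 16/128 + 16/128 = 111/128 = 0.8671875.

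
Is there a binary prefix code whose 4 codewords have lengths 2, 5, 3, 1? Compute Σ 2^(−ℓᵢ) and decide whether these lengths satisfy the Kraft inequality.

With common denominator 2^5 = 32: Σ 2^(−ℓᵢ) = 8/32 + 1/32 + 4/32 + 16/32 = 29/32 = 0.90625.
Kraft's inequality requires Σ ≤ 1; here Σ = 0.90625 ≤ 1, so such a prefix code exists.

0.90625; yes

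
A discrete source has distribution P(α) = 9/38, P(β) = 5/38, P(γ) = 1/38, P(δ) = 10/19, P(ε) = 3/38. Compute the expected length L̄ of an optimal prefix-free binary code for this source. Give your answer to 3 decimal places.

Repeatedly combine the two least-probable nodes; the expected code length is the sum of the merged weights.
merge 1/38 + 3/38 → 2/19
merge 2/19 + 5/38 → 9/38
merge 9/38 + 9/38 → 9/19
merge 9/19 + 10/19 → 1
L = 2/19 + 9/38 + 9/19 + 1 = 69/38 ≈ 1.816 bits/symbol.

1.816 bits/symbol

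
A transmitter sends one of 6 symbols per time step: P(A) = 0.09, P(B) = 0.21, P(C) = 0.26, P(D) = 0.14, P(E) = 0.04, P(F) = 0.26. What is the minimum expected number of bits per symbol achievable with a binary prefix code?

Repeatedly combine the two least-probable nodes; the expected code length is the sum of the merged weights.
merge 1/25 + 9/100 → 13/100
merge 13/100 + 7/50 → 27/100
merge 21/100 + 13/50 → 47/100
merge 13/50 + 27/100 → 53/100
merge 47/100 + 53/100 → 1
L = 13/100 + 27/100 + 47/100 + 53/100 + 1 = 12/5 = 2.4 bits/symbol.

2.4 bits/symbol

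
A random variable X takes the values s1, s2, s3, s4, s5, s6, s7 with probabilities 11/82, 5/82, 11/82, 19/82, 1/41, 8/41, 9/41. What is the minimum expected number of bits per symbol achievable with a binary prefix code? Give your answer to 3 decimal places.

2.634 bits/symbol

Repeatedly combine the two least-probable nodes; the expected code length is the sum of the merged weights.
merge 1/41 + 5/82 → 7/82
merge 7/82 + 11/82 → 9/41
merge 11/82 + 8/41 → 27/82
merge 9/41 + 9/41 → 18/41
merge 19/82 + 27/82 → 23/41
merge 18/41 + 23/41 → 1
L = 7/82 + 9/41 + 27/82 + 18/41 + 23/41 + 1 = 108/41 ≈ 2.634 bits/symbol.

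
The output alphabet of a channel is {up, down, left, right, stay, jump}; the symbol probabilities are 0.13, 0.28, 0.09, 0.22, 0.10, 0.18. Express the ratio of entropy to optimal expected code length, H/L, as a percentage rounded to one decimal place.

98.7%

Entropy H = −Σ p log₂ p ≈ 2.4676 bits.
Huffman merges: 9/100+1/10→19/100; 13/100+9/50→31/100; 19/100+11/50→41/100; 7/25+31/100→59/100; 41/100+59/100→1. L = 5/2 ≈ 2.5000.
Efficiency = H/L = 2.4676/2.5000 = 98.7%.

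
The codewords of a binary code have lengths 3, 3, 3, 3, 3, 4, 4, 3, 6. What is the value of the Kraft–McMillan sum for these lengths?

0.890625

With common denominator 2^6 = 64: Σ 2^(−ℓᵢ) = 8/64 + 8/64 + 8/64 + 8/64 + 8/64 + 4/64 + 4/64 + 8/64 + 1/64 = 57/64 = 0.890625.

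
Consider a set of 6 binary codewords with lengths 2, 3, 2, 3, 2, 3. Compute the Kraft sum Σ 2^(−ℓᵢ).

1.125

With common denominator 2^3 = 8: Σ 2^(−ℓᵢ) = 2/8 + 1/8 + 2/8 + 1/8 + 2/8 + 1/8 = 9/8 = 1.125.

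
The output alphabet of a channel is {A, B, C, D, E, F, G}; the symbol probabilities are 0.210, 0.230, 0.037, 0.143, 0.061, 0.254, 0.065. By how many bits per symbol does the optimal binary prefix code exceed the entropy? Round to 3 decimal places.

Entropy H = −Σ p log₂ p ≈ 2.5424 bits.
Huffman merges: 37/1000+61/1000→49/500; 13/200+49/500→163/1000; 143/1000+163/1000→153/500; 21/100+23/100→11/25; 127/500+153/500→14/25; 11/25+14/25→1. L = 2567/1000 ≈ 2.5670.
L − H = 2.5670 − 2.5424 = 0.025 bits.

0.025 bits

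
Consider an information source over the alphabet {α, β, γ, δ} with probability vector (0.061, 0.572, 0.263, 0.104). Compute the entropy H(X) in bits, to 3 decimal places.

1.553 bits

H = −Σ pᵢ log₂ pᵢ.
−0.061·log₂(0.061) = 0.2461
−0.572·log₂(0.572) = 0.4610
−0.263·log₂(0.263) = 0.5068
−0.104·log₂(0.104) = 0.3396
Sum ≈ 1.5535 → 1.553 bits.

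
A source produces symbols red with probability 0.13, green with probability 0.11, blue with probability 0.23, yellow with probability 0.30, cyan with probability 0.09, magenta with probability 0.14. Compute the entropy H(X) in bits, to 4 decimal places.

2.4515 bits

H = −Σ pᵢ log₂ pᵢ.
−0.13·log₂(0.13) = 0.3826
−0.11·log₂(0.11) = 0.3503
−0.23·log₂(0.23) = 0.4877
−0.30·log₂(0.30) = 0.5211
−0.09·log₂(0.09) = 0.3127
−0.14·log₂(0.14) = 0.3971
Sum ≈ 2.4515 → 2.4515 bits.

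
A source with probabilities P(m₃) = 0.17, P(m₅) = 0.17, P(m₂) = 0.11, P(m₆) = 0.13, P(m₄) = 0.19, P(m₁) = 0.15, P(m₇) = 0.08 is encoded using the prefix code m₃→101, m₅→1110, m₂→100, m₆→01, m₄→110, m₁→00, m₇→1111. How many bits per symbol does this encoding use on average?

L̄ = Σ pᵢ·ℓᵢ = 0.17·3 + 0.17·4 + 0.11·3 + 0.13·2 + 0.19·3 + 0.15·2 + 0.08·4 = 2.97 bits/symbol.

2.97 bits/symbol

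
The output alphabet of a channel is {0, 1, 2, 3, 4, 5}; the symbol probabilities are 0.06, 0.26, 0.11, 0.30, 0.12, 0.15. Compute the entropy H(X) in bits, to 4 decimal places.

H = −Σ pᵢ log₂ pᵢ.
−0.06·log₂(0.06) = 0.2435
−0.26·log₂(0.26) = 0.5053
−0.11·log₂(0.11) = 0.3503
−0.30·log₂(0.30) = 0.5211
−0.12·log₂(0.12) = 0.3671
−0.15·log₂(0.15) = 0.4105
Sum ≈ 2.3978 → 2.3978 bits.

2.3978 bits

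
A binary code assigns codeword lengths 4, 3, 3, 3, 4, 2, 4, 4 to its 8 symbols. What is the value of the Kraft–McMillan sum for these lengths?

With common denominator 2^4 = 16: Σ 2^(−ℓᵢ) = 1/16 + 2/16 + 2/16 + 2/16 + 1/16 + 4/16 + 1/16 + 1/16 = 14/16 = 0.875.

0.875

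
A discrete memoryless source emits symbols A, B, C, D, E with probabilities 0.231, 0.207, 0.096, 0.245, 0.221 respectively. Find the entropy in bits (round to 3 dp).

H = −Σ pᵢ log₂ pᵢ.
−0.231·log₂(0.231) = 0.4883
−0.207·log₂(0.207) = 0.4704
−0.096·log₂(0.096) = 0.3246
−0.245·log₂(0.245) = 0.4971
−0.221·log₂(0.221) = 0.4813
Sum ≈ 2.2617 → 2.262 bits.

2.262 bits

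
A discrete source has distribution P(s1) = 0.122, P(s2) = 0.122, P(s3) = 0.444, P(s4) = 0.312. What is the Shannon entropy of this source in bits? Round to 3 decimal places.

1.785 bits

H = −Σ pᵢ log₂ pᵢ.
−0.122·log₂(0.122) = 0.3703
−0.122·log₂(0.122) = 0.3703
−0.444·log₂(0.444) = 0.5201
−0.312·log₂(0.312) = 0.5243
Sum ≈ 1.7849 → 1.785 bits.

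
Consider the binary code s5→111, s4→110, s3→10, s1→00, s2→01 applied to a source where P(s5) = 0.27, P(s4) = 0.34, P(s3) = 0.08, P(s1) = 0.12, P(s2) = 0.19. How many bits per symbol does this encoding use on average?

L̄ = Σ pᵢ·ℓᵢ = 0.27·3 + 0.34·3 + 0.08·2 + 0.12·2 + 0.19·2 = 2.61 bits/symbol.

2.61 bits/symbol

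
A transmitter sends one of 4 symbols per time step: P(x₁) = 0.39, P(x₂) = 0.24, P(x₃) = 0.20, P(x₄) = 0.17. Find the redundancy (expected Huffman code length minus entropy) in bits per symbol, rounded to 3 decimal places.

Entropy H = −Σ p log₂ p ≈ 1.9229 bits.
Huffman merges: 17/100+1/5→37/100; 6/25+37/100→61/100; 39/100+61/100→1. L = 99/50 ≈ 1.9800.
L − H = 1.9800 − 1.9229 = 0.057 bits.

0.057 bits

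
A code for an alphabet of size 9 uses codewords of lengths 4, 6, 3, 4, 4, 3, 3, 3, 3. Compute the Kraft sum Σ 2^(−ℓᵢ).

0.828125

With common denominator 2^6 = 64: Σ 2^(−ℓᵢ) = 4/64 + 1/64 + 8/64 + 4/64 + 4/64 + 8/64 + 8/64 + 8/64 + 8/64 = 53/64 = 0.828125.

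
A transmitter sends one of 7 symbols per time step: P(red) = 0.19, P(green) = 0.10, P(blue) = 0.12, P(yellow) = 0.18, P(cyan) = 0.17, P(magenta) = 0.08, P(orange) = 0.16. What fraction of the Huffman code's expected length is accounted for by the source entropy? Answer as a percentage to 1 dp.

Entropy H = −Σ p log₂ p ≈ 2.7489 bits.
Huffman merges: 2/25+1/10→9/50; 3/25+4/25→7/25; 17/100+9/50→7/20; 9/50+19/100→37/100; 7/25+7/20→63/100; 37/100+63/100→1. L = 281/100 ≈ 2.8100.
Efficiency = H/L = 2.7489/2.8100 = 97.8%.

97.8%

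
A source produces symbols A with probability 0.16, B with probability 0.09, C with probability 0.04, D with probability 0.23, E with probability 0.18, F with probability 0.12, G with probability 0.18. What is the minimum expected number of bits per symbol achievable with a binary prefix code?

2.72 bits/symbol

Repeatedly combine the two least-probable nodes; the expected code length is the sum of the merged weights.
merge 1/25 + 9/100 → 13/100
merge 3/25 + 13/100 → 1/4
merge 4/25 + 9/50 → 17/50
merge 9/50 + 23/100 → 41/100
merge 1/4 + 17/50 → 59/100
merge 41/100 + 59/100 → 1
L = 13/100 + 1/4 + 17/50 + 41/100 + 59/100 + 1 = 68/25 = 2.72 bits/symbol.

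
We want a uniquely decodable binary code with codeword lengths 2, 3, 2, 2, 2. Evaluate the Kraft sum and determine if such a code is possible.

With common denominator 2^3 = 8: Σ 2^(−ℓᵢ) = 2/8 + 1/8 + 2/8 + 2/8 + 2/8 = 9/8 = 1.125.
Kraft's inequality requires Σ ≤ 1; here Σ = 1.125 > 1, so no such prefix code exists.

1.125; no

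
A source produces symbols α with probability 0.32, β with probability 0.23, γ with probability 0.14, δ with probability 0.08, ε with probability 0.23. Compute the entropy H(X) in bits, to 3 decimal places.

2.190 bits

H = −Σ pᵢ log₂ pᵢ.
−0.32·log₂(0.32) = 0.5260
−0.23·log₂(0.23) = 0.4877
−0.14·log₂(0.14) = 0.3971
−0.08·log₂(0.08) = 0.2915
−0.23·log₂(0.23) = 0.4877
Sum ≈ 2.1900 → 2.190 bits.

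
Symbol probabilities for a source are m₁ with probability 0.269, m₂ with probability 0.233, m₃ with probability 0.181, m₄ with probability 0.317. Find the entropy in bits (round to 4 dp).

H = −Σ pᵢ log₂ pᵢ.
−0.269·log₂(0.269) = 0.5096
−0.233·log₂(0.233) = 0.4897
−0.181·log₂(0.181) = 0.4463
−0.317·log₂(0.317) = 0.5254
Sum ≈ 1.9710 → 1.9710 bits.

1.9710 bits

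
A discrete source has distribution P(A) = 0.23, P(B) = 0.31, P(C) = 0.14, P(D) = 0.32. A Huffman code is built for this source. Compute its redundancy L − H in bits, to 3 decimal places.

0.065 bits

Entropy H = −Σ p log₂ p ≈ 1.9346 bits.
Huffman merges: 7/50+23/100→37/100; 31/100+8/25→63/100; 37/100+63/100→1. L = 2 ≈ 2.0000.
L − H = 2.0000 − 1.9346 = 0.065 bits.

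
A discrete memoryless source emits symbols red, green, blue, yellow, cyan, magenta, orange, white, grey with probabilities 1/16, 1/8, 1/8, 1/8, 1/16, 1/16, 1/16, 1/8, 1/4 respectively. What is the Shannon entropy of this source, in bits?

Each probability is a power of 1/2, so log₂(1/p) is an integer.
H = Σ p·log₂(1/p) = 1/16·4 + 1/8·3 + 1/8·3 + 1/8·3 + 1/16·4 + 1/16·4 + 1/16·4 + 1/8·3 + 1/4·2 = 3 bits.

3 bits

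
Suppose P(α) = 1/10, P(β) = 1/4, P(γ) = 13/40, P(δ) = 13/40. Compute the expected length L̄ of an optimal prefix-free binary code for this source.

2 bits/symbol

Repeatedly combine the two least-probable nodes; the expected code length is the sum of the merged weights.
merge 1/10 + 1/4 → 7/20
merge 13/40 + 13/40 → 13/20
merge 7/20 + 13/20 → 1
L = 7/20 + 13/20 + 1 = 2 bits/symbol.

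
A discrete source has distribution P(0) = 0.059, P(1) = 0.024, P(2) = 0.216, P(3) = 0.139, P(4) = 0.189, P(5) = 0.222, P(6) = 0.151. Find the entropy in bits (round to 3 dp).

2.591 bits

H = −Σ pᵢ log₂ pᵢ.
−0.059·log₂(0.059) = 0.2409
−0.024·log₂(0.024) = 0.1291
−0.216·log₂(0.216) = 0.4776
−0.139·log₂(0.139) = 0.3957
−0.189·log₂(0.189) = 0.4543
−0.222·log₂(0.222) = 0.4820
−0.151·log₂(0.151) = 0.4118
Sum ≈ 2.5915 → 2.591 bits.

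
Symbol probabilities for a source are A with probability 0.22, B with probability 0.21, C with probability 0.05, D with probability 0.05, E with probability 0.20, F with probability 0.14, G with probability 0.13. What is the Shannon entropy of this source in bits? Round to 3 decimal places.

H = −Σ pᵢ log₂ pᵢ.
−0.22·log₂(0.22) = 0.4806
−0.21·log₂(0.21) = 0.4728
−0.05·log₂(0.05) = 0.2161
−0.05·log₂(0.05) = 0.2161
−0.20·log₂(0.20) = 0.4644
−0.14·log₂(0.14) = 0.3971
−0.13·log₂(0.13) = 0.3826
Sum ≈ 2.6297 → 2.630 bits.

2.630 bits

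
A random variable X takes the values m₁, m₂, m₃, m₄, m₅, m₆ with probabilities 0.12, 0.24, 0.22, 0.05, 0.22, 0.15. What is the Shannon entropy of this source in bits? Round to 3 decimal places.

2.449 bits

H = −Σ pᵢ log₂ pᵢ.
−0.12·log₂(0.12) = 0.3671
−0.24·log₂(0.24) = 0.4941
−0.22·log₂(0.22) = 0.4806
−0.05·log₂(0.05) = 0.2161
−0.22·log₂(0.22) = 0.4806
−0.15·log₂(0.15) = 0.4105
Sum ≈ 2.4490 → 2.449 bits.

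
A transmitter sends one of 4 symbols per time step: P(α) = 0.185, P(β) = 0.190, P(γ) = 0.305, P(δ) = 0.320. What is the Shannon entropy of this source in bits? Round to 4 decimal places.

H = −Σ pᵢ log₂ pᵢ.
−0.185·log₂(0.185) = 0.4504
−0.190·log₂(0.190) = 0.4552
−0.305·log₂(0.305) = 0.5225
−0.320·log₂(0.320) = 0.5260
Sum ≈ 1.9541 → 1.9541 bits.

1.9541 bits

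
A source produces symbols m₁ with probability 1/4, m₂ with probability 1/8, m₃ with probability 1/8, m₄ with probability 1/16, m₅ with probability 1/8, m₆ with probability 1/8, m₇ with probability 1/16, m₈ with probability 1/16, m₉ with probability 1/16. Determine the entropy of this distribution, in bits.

3 bits

Each probability is a power of 1/2, so log₂(1/p) is an integer.
H = Σ p·log₂(1/p) = 1/4·2 + 1/8·3 + 1/8·3 + 1/16·4 + 1/8·3 + 1/8·3 + 1/16·4 + 1/16·4 + 1/16·4 = 3 bits.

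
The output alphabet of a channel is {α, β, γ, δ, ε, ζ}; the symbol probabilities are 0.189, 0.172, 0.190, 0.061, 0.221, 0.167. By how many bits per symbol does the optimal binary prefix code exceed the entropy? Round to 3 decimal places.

Entropy H = −Σ p log₂ p ≈ 2.5050 bits.
Huffman merges: 61/1000+167/1000→57/250; 43/250+189/1000→361/1000; 19/100+221/1000→411/1000; 57/250+361/1000→589/1000; 411/1000+589/1000→1. L = 2589/1000 ≈ 2.5890.
L − H = 2.5890 − 2.5050 = 0.084 bits.

0.084 bits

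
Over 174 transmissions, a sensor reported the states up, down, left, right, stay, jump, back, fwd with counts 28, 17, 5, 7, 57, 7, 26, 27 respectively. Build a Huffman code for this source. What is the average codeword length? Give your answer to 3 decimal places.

2.690 bits/symbol

Probabilities are the counts divided by 174.
Repeatedly combine the two least-probable nodes; the expected code length is the sum of the merged weights.
merge 5/174 + 7/174 → 2/29
merge 7/174 + 2/29 → 19/174
merge 17/174 + 19/174 → 6/29
merge 13/87 + 9/58 → 53/174
merge 14/87 + 6/29 → 32/87
merge 53/174 + 19/58 → 55/87
merge 32/87 + 55/87 → 1
L = 2/29 + 19/174 + 6/29 + 53/174 + 32/87 + 55/87 + 1 = 78/29 ≈ 2.690 bits/symbol.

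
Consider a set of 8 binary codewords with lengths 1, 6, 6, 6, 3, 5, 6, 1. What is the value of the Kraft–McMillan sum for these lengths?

1.21875

With common denominator 2^6 = 64: Σ 2^(−ℓᵢ) = 32/64 + 1/64 + 1/64 + 1/64 + 8/64 + 2/64 + 1/64 + 32/64 = 78/64 = 1.21875.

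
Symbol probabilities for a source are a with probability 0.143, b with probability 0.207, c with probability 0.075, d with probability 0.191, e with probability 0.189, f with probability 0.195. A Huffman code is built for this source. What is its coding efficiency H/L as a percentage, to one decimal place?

Entropy H = −Σ p log₂ p ≈ 2.5222 bits.
Huffman merges: 3/40+143/1000→109/500; 189/1000+191/1000→19/50; 39/200+207/1000→201/500; 109/500+19/50→299/500; 201/500+299/500→1. L = 1299/500 ≈ 2.5980.
Efficiency = H/L = 2.5222/2.5980 = 97.1%.

97.1%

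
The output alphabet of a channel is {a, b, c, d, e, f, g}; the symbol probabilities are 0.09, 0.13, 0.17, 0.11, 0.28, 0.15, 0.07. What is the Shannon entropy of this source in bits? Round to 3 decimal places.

2.673 bits

H = −Σ pᵢ log₂ pᵢ.
−0.09·log₂(0.09) = 0.3127
−0.13·log₂(0.13) = 0.3826
−0.17·log₂(0.17) = 0.4346
−0.11·log₂(0.11) = 0.3503
−0.28·log₂(0.28) = 0.5142
−0.15·log₂(0.15) = 0.4105
−0.07·log₂(0.07) = 0.2686
Sum ≈ 2.6735 → 2.673 bits.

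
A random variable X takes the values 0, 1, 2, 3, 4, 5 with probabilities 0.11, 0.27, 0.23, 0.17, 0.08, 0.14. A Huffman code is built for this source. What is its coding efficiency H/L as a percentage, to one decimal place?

Entropy H = −Σ p log₂ p ≈ 2.4712 bits.
Huffman merges: 2/25+11/100→19/100; 7/50+17/100→31/100; 19/100+23/100→21/50; 27/100+31/100→29/50; 21/50+29/50→1. L = 5/2 ≈ 2.5000.
Efficiency = H/L = 2.4712/2.5000 = 98.8%.

98.8%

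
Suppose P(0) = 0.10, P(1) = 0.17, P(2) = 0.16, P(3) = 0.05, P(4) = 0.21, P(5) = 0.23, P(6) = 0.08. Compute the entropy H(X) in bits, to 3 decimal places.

2.658 bits

H = −Σ pᵢ log₂ pᵢ.
−0.10·log₂(0.10) = 0.3322
−0.17·log₂(0.17) = 0.4346
−0.16·log₂(0.16) = 0.4230
−0.05·log₂(0.05) = 0.2161
−0.21·log₂(0.21) = 0.4728
−0.23·log₂(0.23) = 0.4877
−0.08·log₂(0.08) = 0.2915
Sum ≈ 2.6579 → 2.658 bits.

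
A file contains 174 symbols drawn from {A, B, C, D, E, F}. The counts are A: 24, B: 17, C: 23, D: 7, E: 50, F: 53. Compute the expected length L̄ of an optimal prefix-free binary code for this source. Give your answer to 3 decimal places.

Probabilities are the counts divided by 174.
Repeatedly combine the two least-probable nodes; the expected code length is the sum of the merged weights.
merge 7/174 + 17/174 → 4/29
merge 23/174 + 4/29 → 47/174
merge 4/29 + 47/174 → 71/174
merge 25/87 + 53/174 → 103/174
merge 71/174 + 103/174 → 1
L = 4/29 + 47/174 + 71/174 + 103/174 + 1 = 419/174 ≈ 2.408 bits/symbol.

2.408 bits/symbol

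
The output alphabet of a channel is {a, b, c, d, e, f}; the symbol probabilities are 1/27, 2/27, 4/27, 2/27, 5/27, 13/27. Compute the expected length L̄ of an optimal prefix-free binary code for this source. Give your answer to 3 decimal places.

2.148 bits/symbol

Repeatedly combine the two least-probable nodes; the expected code length is the sum of the merged weights.
merge 1/27 + 2/27 → 1/9
merge 2/27 + 1/9 → 5/27
merge 4/27 + 5/27 → 1/3
merge 5/27 + 1/3 → 14/27
merge 13/27 + 14/27 → 1
L = 1/9 + 5/27 + 1/3 + 14/27 + 1 = 58/27 ≈ 2.148 bits/symbol.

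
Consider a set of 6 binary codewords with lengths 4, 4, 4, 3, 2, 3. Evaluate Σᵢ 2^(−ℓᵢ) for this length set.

With common denominator 2^4 = 16: Σ 2^(−ℓᵢ) = 1/16 + 1/16 + 1/16 + 2/16 + 4/16 + 2/16 = 11/16 = 0.6875.

0.6875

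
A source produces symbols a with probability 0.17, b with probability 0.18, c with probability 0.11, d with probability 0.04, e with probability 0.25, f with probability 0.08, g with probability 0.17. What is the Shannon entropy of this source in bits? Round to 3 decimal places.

2.642 bits

H = −Σ pᵢ log₂ pᵢ.
−0.17·log₂(0.17) = 0.4346
−0.18·log₂(0.18) = 0.4453
−0.11·log₂(0.11) = 0.3503
−0.04·log₂(0.04) = 0.1858
−0.25·log₂(0.25) = 0.5000
−0.08·log₂(0.08) = 0.2915
−0.17·log₂(0.17) = 0.4346
Sum ≈ 2.6420 → 2.642 bits.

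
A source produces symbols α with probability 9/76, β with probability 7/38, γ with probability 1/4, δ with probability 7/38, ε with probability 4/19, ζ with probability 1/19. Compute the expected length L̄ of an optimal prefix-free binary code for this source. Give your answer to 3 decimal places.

Repeatedly combine the two least-probable nodes; the expected code length is the sum of the merged weights.
merge 1/19 + 9/76 → 13/76
merge 13/76 + 7/38 → 27/76
merge 7/38 + 4/19 → 15/38
merge 1/4 + 27/76 → 23/38
merge 15/38 + 23/38 → 1
L = 13/76 + 27/76 + 15/38 + 23/38 + 1 = 48/19 ≈ 2.526 bits/symbol.

2.526 bits/symbol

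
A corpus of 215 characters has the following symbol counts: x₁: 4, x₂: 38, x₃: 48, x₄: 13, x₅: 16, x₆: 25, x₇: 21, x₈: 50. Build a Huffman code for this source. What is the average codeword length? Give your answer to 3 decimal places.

2.777 bits/symbol

Probabilities are the counts divided by 215.
Repeatedly combine the two least-probable nodes; the expected code length is the sum of the merged weights.
merge 4/215 + 13/215 → 17/215
merge 16/215 + 17/215 → 33/215
merge 21/215 + 5/43 → 46/215
merge 33/215 + 38/215 → 71/215
merge 46/215 + 48/215 → 94/215
merge 10/43 + 71/215 → 121/215
merge 94/215 + 121/215 → 1
L = 17/215 + 33/215 + 46/215 + 71/215 + 94/215 + 121/215 + 1 = 597/215 ≈ 2.777 bits/symbol.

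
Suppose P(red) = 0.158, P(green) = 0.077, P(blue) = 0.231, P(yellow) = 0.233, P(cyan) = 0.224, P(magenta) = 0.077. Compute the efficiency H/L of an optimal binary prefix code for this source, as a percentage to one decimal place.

Entropy H = −Σ p log₂ p ≈ 2.4517 bits.
Huffman merges: 77/1000+77/1000→77/500; 77/500+79/500→39/125; 28/125+231/1000→91/200; 233/1000+39/125→109/200; 91/200+109/200→1. L = 1233/500 ≈ 2.4660.
Efficiency = H/L = 2.4517/2.4660 = 99.4%.

99.4%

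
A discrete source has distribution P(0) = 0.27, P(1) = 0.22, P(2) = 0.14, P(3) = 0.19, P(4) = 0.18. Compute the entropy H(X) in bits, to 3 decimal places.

H = −Σ pᵢ log₂ pᵢ.
−0.27·log₂(0.27) = 0.5100
−0.22·log₂(0.22) = 0.4806
−0.14·log₂(0.14) = 0.3971
−0.19·log₂(0.19) = 0.4552
−0.18·log₂(0.18) = 0.4453
Sum ≈ 2.2882 → 2.288 bits.

2.288 bits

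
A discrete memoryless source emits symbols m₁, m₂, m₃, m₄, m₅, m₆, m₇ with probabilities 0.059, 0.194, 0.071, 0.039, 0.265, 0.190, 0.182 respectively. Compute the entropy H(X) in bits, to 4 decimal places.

2.5637 bits

H = −Σ pᵢ log₂ pᵢ.
−0.059·log₂(0.059) = 0.2409
−0.194·log₂(0.194) = 0.4590
−0.071·log₂(0.071) = 0.2709
−0.039·log₂(0.039) = 0.1825
−0.265·log₂(0.265) = 0.5077
−0.190·log₂(0.190) = 0.4552
−0.182·log₂(0.182) = 0.4474
Sum ≈ 2.5637 → 2.5637 bits.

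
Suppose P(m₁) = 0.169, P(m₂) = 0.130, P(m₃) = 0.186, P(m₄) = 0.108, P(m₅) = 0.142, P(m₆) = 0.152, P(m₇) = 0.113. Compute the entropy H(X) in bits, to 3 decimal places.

2.783 bits

H = −Σ pᵢ log₂ pᵢ.
−0.169·log₂(0.169) = 0.4335
−0.130·log₂(0.130) = 0.3826
−0.186·log₂(0.186) = 0.4514
−0.108·log₂(0.108) = 0.3468
−0.142·log₂(0.142) = 0.3999
−0.152·log₂(0.152) = 0.4131
−0.113·log₂(0.113) = 0.3555
Sum ≈ 2.7827 → 2.783 bits.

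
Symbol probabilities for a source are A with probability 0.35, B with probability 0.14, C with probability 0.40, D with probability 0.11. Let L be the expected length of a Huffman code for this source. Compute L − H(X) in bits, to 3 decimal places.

Entropy H = −Σ p log₂ p ≈ 1.8063 bits.
Huffman merges: 11/100+7/50→1/4; 1/4+7/20→3/5; 2/5+3/5→1. L = 37/20 ≈ 1.8500.
L − H = 1.8500 − 1.8063 = 0.044 bits.

0.044 bits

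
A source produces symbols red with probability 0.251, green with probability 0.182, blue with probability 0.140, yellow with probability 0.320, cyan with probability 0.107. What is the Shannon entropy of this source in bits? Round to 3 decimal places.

H = −Σ pᵢ log₂ pᵢ.
−0.251·log₂(0.251) = 0.5006
−0.182·log₂(0.182) = 0.4474
−0.140·log₂(0.140) = 0.3971
−0.320·log₂(0.320) = 0.5260
−0.107·log₂(0.107) = 0.3450
Sum ≈ 2.2161 → 2.216 bits.

2.216 bits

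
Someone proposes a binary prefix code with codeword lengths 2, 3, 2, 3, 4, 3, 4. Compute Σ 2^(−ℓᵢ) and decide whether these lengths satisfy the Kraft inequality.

With common denominator 2^4 = 16: Σ 2^(−ℓᵢ) = 4/16 + 2/16 + 4/16 + 2/16 + 1/16 + 2/16 + 1/16 = 16/16 = 1.
Kraft's inequality requires Σ ≤ 1; here Σ = 1 ≤ 1, so such a prefix code exists.

1; yes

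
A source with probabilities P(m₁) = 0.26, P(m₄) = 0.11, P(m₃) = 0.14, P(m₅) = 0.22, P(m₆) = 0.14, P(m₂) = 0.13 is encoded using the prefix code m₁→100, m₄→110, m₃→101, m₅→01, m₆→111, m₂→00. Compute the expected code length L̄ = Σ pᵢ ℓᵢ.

L̄ = Σ pᵢ·ℓᵢ = 0.26·3 + 0.11·3 + 0.14·3 + 0.22·2 + 0.14·3 + 0.13·2 = 2.65 bits/symbol.

2.65 bits/symbol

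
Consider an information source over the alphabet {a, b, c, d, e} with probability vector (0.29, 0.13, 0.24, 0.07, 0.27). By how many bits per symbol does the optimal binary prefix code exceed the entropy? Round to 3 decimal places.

0.027 bits

Entropy H = −Σ p log₂ p ≈ 2.1733 bits.
Huffman merges: 7/100+13/100→1/5; 1/5+6/25→11/25; 27/100+29/100→14/25; 11/25+14/25→1. L = 11/5 ≈ 2.2000.
L − H = 2.2000 − 2.1733 = 0.027 bits.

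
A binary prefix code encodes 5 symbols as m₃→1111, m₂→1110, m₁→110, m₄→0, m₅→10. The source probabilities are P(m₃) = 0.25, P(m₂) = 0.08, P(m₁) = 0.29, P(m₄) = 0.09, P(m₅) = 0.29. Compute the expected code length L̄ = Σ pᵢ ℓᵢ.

2.86 bits/symbol

L̄ = Σ pᵢ·ℓᵢ = 0.25·4 + 0.08·4 + 0.29·3 + 0.09·1 + 0.29·2 = 2.86 bits/symbol.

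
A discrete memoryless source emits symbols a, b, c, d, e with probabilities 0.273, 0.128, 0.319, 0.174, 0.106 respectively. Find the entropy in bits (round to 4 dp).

2.1990 bits

H = −Σ pᵢ log₂ pᵢ.
−0.273·log₂(0.273) = 0.5113
−0.128·log₂(0.128) = 0.3796
−0.319·log₂(0.319) = 0.5258
−0.174·log₂(0.174) = 0.4390
−0.106·log₂(0.106) = 0.3432
Sum ≈ 2.1990 → 2.1990 bits.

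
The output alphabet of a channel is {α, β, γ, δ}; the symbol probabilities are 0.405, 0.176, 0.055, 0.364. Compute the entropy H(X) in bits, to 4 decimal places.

1.7301 bits

H = −Σ pᵢ log₂ pᵢ.
−0.405·log₂(0.405) = 0.5281
−0.176·log₂(0.176) = 0.4411
−0.055·log₂(0.055) = 0.2301
−0.364·log₂(0.364) = 0.5307
Sum ≈ 1.7301 → 1.7301 bits.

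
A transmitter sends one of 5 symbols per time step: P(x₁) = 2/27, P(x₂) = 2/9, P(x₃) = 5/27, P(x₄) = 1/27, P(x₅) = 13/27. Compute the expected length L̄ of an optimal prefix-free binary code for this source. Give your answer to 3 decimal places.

1.926 bits/symbol

Repeatedly combine the two least-probable nodes; the expected code length is the sum of the merged weights.
merge 1/27 + 2/27 → 1/9
merge 1/9 + 5/27 → 8/27
merge 2/9 + 8/27 → 14/27
merge 13/27 + 14/27 → 1
L = 1/9 + 8/27 + 14/27 + 1 = 52/27 ≈ 1.926 bits/symbol.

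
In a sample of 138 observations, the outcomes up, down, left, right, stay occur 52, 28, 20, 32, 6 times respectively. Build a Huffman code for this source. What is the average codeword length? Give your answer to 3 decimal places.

2.188 bits/symbol

Probabilities are the counts divided by 138.
Repeatedly combine the two least-probable nodes; the expected code length is the sum of the merged weights.
merge 1/23 + 10/69 → 13/69
merge 13/69 + 14/69 → 9/23
merge 16/69 + 26/69 → 14/23
merge 9/23 + 14/23 → 1
L = 13/69 + 9/23 + 14/23 + 1 = 151/69 ≈ 2.188 bits/symbol.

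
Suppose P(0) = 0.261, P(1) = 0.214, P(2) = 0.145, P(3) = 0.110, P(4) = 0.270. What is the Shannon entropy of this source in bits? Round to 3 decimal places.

H = −Σ pᵢ log₂ pᵢ.
−0.261·log₂(0.261) = 0.5058
−0.214·log₂(0.214) = 0.4760
−0.145·log₂(0.145) = 0.4040
−0.110·log₂(0.110) = 0.3503
−0.270·log₂(0.270) = 0.5100
Sum ≈ 2.2461 → 2.246 bits.

2.246 bits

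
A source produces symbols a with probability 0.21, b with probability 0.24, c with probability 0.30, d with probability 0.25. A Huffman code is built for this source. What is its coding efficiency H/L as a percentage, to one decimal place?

99.4%

Entropy H = −Σ p log₂ p ≈ 1.9880 bits.
Huffman merges: 21/100+6/25→9/20; 1/4+3/10→11/20; 9/20+11/20→1. L = 2 ≈ 2.0000.
Efficiency = H/L = 1.9880/2.0000 = 99.4%.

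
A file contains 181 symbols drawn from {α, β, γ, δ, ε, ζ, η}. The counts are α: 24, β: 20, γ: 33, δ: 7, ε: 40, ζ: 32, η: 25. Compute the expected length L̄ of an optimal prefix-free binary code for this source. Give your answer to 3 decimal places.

2.746 bits/symbol

Probabilities are the counts divided by 181.
Repeatedly combine the two least-probable nodes; the expected code length is the sum of the merged weights.
merge 7/181 + 20/181 → 27/181
merge 24/181 + 25/181 → 49/181
merge 27/181 + 32/181 → 59/181
merge 33/181 + 40/181 → 73/181
merge 49/181 + 59/181 → 108/181
merge 73/181 + 108/181 → 1
L = 27/181 + 49/181 + 59/181 + 73/181 + 108/181 + 1 = 497/181 ≈ 2.746 bits/symbol.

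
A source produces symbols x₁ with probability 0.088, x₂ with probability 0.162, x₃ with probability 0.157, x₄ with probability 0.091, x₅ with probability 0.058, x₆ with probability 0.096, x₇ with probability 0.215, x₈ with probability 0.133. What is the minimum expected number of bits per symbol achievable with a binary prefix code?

2.931 bits/symbol

Repeatedly combine the two least-probable nodes; the expected code length is the sum of the merged weights.
merge 29/500 + 11/125 → 73/500
merge 91/1000 + 12/125 → 187/1000
merge 133/1000 + 73/500 → 279/1000
merge 157/1000 + 81/500 → 319/1000
merge 187/1000 + 43/200 → 201/500
merge 279/1000 + 319/1000 → 299/500
merge 201/500 + 299/500 → 1
L = 73/500 + 187/1000 + 279/1000 + 319/1000 + 201/500 + 299/500 + 1 = 2931/1000 = 2.931 bits/symbol.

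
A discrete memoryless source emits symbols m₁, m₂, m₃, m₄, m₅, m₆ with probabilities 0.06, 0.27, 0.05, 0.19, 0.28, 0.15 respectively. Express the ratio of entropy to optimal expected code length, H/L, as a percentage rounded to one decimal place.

Entropy H = −Σ p log₂ p ≈ 2.3496 bits.
Huffman merges: 1/20+3/50→11/100; 11/100+3/20→13/50; 19/100+13/50→9/20; 27/100+7/25→11/20; 9/20+11/20→1. L = 237/100 ≈ 2.3700.
Efficiency = H/L = 2.3496/2.3700 = 99.1%.

99.1%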